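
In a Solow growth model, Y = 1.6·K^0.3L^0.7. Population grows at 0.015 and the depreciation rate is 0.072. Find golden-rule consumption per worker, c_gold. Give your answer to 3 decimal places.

Break-even investment rate: n + δ = 0.015 + 0.072 = 0.087.
At the golden rule the marginal product of capital equals n+δ: 0.3·1.6·k^(0.3−1) = 0.087. Solving, k_gold = (0.3·1.6/0.087)^(1/0.7) ≈ 11.4710.
y_gold = 1.6·11.4710^0.3 ≈ 3.3266.
c_gold = y_gold − (n+δ)·k_gold = 3.3266 − 0.087·11.4710 ≈ 2.3286.

c_gold ≈ 2.329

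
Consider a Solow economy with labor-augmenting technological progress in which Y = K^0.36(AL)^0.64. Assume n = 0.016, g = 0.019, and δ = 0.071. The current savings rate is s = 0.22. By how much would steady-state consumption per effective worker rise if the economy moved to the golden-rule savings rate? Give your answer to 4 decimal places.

The effective depreciation rate is n + g + δ = 0.016 + 0.019 + 0.071 = 0.106.
Current steady state (s = 0.22): k* = (0.22/0.106)^(1/0.64) ≈ 3.1296, y* = 3.1296^0.36 ≈ 1.5079, c* = (1−0.22)·1.5079 ≈ 1.1762.
Maximizing c = f(k) − (n+g+δ)·k gives f'(k) = n+g+δ, i.e. 0.36·k^(0.36−1) = 0.106, so k_gold = (0.36/0.106)^(1/0.64) ≈ 6.7559.
y_gold = 6.7559^0.36 ≈ 1.9892, c_gold = y_gold − 0.106·k_gold ≈ 1.2731.
Gain: Δc = 1.2731 − 1.1762 ≈ 0.0969.

Δc ≈ 0.0969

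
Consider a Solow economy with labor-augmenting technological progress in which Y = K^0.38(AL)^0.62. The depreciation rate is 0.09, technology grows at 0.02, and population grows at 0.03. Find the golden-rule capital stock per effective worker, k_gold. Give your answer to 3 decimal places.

k_gold ≈ 5.005

Break-even investment rate: n + g + δ = 0.03 + 0.02 + 0.09 = 0.14.
Golden rule sets MPK = n+g+δ: 0.38·k^(0.38−1) = 0.14, so k_gold = (0.38/0.14)^(1/0.62) ≈ 5.0055.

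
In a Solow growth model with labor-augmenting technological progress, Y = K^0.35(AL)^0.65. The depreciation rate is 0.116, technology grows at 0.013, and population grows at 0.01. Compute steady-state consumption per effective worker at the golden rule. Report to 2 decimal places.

The effective depreciation rate is n + g + δ = 0.01 + 0.013 + 0.116 = 0.139.
Maximizing c = f(k) − (n+g+δ)·k gives f'(k) = n+g+δ, i.e. 0.35·k^(0.35−1) = 0.139, so k_gold = (0.35/0.139)^(1/0.65) ≈ 4.1400.
y_gold = 4.1400^0.35 ≈ 1.6442.
c_gold = y_gold − (n+g+δ)·k_gold = 1.6442 − 0.139·4.1400 ≈ 1.0687.

c_gold ≈ 1.07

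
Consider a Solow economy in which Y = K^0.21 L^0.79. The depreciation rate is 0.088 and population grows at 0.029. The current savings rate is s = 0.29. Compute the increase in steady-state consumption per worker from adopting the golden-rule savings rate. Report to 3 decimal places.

Δc ≈ 0.019

n + δ = 0.029 + 0.088 = 0.117.
Current steady state (s = 0.29): k* = (0.29/0.117)^(1/0.79) ≈ 3.1550, y* = 3.1550^0.21 ≈ 1.2729, c* = (1−0.29)·1.2729 ≈ 0.9038.
Setting f'(k) = n+δ gives 0.21·k^(0.21−1) = 0.117, hence k_gold = (0.21/0.117)^(1/0.79) ≈ 2.0968.
y_gold = 2.0968^0.21 ≈ 1.1682, c_gold = y_gold − 0.117·k_gold ≈ 0.9229.
Gain: Δc = 0.9229 − 0.9038 ≈ 0.0191.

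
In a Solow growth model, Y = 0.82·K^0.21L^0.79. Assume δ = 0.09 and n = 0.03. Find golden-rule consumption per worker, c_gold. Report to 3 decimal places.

The effective depreciation rate is n + δ = 0.03 + 0.09 = 0.12.
At the golden rule the marginal product of capital equals n+δ: 0.21·0.82·k^(0.21−1) = 0.12. Solving, k_gold = (0.21·0.82/0.12)^(1/0.79) ≈ 1.5796.
y_gold = 0.82·1.5796^0.21 ≈ 0.9026.
c_gold = y_gold − (n+δ)·k_gold = 0.9026 − 0.12·1.5796 ≈ 0.7131.

c_gold ≈ 0.713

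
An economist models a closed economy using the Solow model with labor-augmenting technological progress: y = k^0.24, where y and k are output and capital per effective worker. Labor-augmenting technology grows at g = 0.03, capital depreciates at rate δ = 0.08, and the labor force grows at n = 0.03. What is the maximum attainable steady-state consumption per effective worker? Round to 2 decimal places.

Break-even investment rate: n + g + δ = 0.03 + 0.03 + 0.08 = 0.14.
Maximizing c = f(k) − (n+g+δ)·k gives f'(k) = n+g+δ, i.e. 0.24·k^(0.24−1) = 0.14, so k_gold = (0.24/0.14)^(1/0.76) ≈ 2.0324.
y_gold = 2.0324^0.24 ≈ 1.1856.
c_gold = y_gold − (n+g+δ)·k_gold = 1.1856 − 0.14·2.0324 ≈ 0.9010.

c_gold ≈ 0.90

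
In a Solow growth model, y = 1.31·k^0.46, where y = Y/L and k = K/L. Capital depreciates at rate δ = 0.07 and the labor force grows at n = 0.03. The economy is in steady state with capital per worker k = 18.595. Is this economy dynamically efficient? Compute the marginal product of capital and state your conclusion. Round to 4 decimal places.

dynamically efficient; MPK ≈ 0.1243

The effective depreciation rate is n + δ = 0.03 + 0.07 = 0.1.
MPK = 0.46·1.31·k^(0.46−1) = 0.46·1.31·18.595^(-0.54) ≈ 0.1243.
MPK > 0.1, so the economy is dynamically efficient (under-saving).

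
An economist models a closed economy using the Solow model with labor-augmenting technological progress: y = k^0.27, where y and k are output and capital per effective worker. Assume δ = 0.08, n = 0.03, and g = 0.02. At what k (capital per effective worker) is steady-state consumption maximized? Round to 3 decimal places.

k_gold ≈ 2.722

The effective depreciation rate is n + g + δ = 0.03 + 0.02 + 0.08 = 0.13.
At the golden rule the marginal product of capital equals n+g+δ: 0.27·k^(0.27−1) = 0.13. Solving, k_gold = (0.27/0.13)^(1/0.73) ≈ 2.7216.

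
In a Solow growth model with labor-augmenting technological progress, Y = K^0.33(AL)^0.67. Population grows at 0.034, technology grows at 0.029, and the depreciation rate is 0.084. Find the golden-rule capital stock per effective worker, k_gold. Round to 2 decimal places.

Break-even investment rate: n + g + δ = 0.034 + 0.029 + 0.084 = 0.147.
Golden rule sets MPK = n+g+δ: 0.33·k^(0.33−1) = 0.147, so k_gold = (0.33/0.147)^(1/0.67) ≈ 3.3433.

k_gold ≈ 3.34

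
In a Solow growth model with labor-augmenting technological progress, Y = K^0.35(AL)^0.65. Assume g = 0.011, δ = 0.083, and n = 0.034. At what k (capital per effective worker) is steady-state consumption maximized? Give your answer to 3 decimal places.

k_gold ≈ 4.700

Break-even investment rate: n + g + δ = 0.034 + 0.011 + 0.083 = 0.128.
At the golden rule the marginal product of capital equals n+g+δ: 0.35·k^(0.35−1) = 0.128. Solving, k_gold = (0.35/0.128)^(1/0.65) ≈ 4.6999.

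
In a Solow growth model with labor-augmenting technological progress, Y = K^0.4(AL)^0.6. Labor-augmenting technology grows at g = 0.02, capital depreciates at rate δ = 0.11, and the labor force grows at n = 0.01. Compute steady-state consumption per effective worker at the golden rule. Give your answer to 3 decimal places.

n + g + δ = 0.01 + 0.02 + 0.11 = 0.14.
Golden rule sets MPK = n+g+δ: 0.4·k^(0.4−1) = 0.14, so k_gold = (0.4/0.14)^(1/0.6) ≈ 5.7529.
y_gold = 5.7529^0.4 ≈ 2.0135.
c_gold = y_gold − (n+g+δ)·k_gold = 2.0135 − 0.14·5.7529 ≈ 1.2081.

c_gold ≈ 1.208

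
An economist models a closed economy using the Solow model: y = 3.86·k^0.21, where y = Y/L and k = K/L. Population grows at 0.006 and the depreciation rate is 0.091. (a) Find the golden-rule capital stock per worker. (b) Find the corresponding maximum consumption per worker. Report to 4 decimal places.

n + δ = 0.006 + 0.091 = 0.097.
At the golden rule the marginal product of capital equals n+δ: 0.21·3.86·k^(0.21−1) = 0.097. Solving, k_gold = (0.21·3.86/0.097)^(1/0.79) ≈ 14.6938.
y_gold = 3.86·14.6938^0.21 ≈ 6.7871; c_gold = y_gold − 0.097·k_gold ≈ 5.3618.

(a) k_gold ≈ 14.6938; (b) c_gold ≈ 5.3618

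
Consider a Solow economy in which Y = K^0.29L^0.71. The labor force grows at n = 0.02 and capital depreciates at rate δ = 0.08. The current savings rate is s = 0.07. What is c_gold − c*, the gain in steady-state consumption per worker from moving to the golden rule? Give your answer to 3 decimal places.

Δc ≈ 0.293

Capital per worker breaks even when investment replaces (n + δ)·k; here n + δ = 0.1.
Current steady state (s = 0.07): k* = (0.07/0.1)^(1/0.71) ≈ 0.6051, y* = 0.6051^0.29 ≈ 0.8644, c* = (1−0.07)·0.8644 ≈ 0.8039.
Maximizing c = f(k) − (n+δ)·k gives f'(k) = n+δ, i.e. 0.29·k^(0.29−1) = 0.1, so k_gold = (0.29/0.1)^(1/0.71) ≈ 4.4799.
y_gold = 4.4799^0.29 ≈ 1.5448, c_gold = y_gold − 0.1·k_gold ≈ 1.0968.
Gain: Δc = 1.0968 − 0.8039 ≈ 0.2929.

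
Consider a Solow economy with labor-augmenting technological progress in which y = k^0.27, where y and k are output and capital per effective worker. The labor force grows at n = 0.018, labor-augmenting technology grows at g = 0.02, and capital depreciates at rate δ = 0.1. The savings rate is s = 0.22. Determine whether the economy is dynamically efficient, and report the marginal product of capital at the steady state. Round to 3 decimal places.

dynamically efficient; MPK ≈ 0.169

n + g + δ = 0.018 + 0.02 + 0.1 = 0.138.
Steady-state k*: s·k^0.27 = 0.138·k gives k* = (0.22/0.138)^(1/0.73) ≈ 1.8943.
MPK = 0.27·1.8943^(-0.73) ≈ 0.1694.
MPK > n+g+δ = 0.138, so the economy is dynamically efficient (under-saving).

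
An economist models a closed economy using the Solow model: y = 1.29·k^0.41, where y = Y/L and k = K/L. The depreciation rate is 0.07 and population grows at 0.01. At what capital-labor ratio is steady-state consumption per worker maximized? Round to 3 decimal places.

k_gold ≈ 24.565

Break-even investment rate: n + δ = 0.01 + 0.07 = 0.08.
At the golden rule the marginal product of capital equals n+δ: 0.41·1.29·k^(0.41−1) = 0.08. Solving, k_gold = (0.41·1.29/0.08)^(1/0.59) ≈ 24.5647.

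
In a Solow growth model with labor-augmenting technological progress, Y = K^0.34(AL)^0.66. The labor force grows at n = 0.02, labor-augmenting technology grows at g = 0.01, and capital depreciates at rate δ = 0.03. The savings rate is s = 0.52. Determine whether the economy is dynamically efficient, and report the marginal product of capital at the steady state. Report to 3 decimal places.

n + g + δ = 0.02 + 0.01 + 0.03 = 0.06.
Steady-state k*: s·k^0.34 = 0.06·k gives k* = (0.52/0.06)^(1/0.66) ≈ 26.3626.
MPK = 0.34·26.3626^(-0.66) ≈ 0.0392.
MPK < n+g+δ = 0.06, so the economy is dynamically inefficient (over-saving).

dynamically inefficient; MPK ≈ 0.039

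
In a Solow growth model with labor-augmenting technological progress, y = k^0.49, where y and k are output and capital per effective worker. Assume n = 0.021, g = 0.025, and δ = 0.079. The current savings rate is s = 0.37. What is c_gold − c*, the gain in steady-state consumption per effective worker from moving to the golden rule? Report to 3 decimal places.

Δc ≈ 0.108

Capital per effective worker breaks even when investment replaces (n + g + δ)·k; here n + g + δ = 0.125.
Current steady state (s = 0.37): k* = (0.37/0.125)^(1/0.51) ≈ 8.3966, y* = 8.3966^0.49 ≈ 2.8367, c* = (1−0.37)·2.8367 ≈ 1.7871.
Golden rule sets MPK = n+g+δ: 0.49·k^(0.49−1) = 0.125, so k_gold = (0.49/0.125)^(1/0.51) ≈ 14.5648.
y_gold = 14.5648^0.49 ≈ 3.7155, c_gold = y_gold − 0.125·k_gold ≈ 1.8949.
Gain: Δc = 1.8949 − 1.7871 ≈ 0.1078.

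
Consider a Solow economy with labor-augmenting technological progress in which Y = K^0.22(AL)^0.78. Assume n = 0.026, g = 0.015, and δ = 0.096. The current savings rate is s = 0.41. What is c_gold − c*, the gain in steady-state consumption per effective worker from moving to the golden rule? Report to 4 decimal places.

Δc ≈ 0.0877

Capital per effective worker breaks even when investment replaces (n + g + δ)·k; here n + g + δ = 0.137.
Current steady state (s = 0.41): k* = (0.41/0.137)^(1/0.78) ≈ 4.0770, y* = 4.0770^0.22 ≈ 1.3623, c* = (1−0.41)·1.3623 ≈ 0.8038.
Golden rule sets MPK = n+g+δ: 0.22·k^(0.22−1) = 0.137, so k_gold = (0.22/0.137)^(1/0.78) ≈ 1.8354.
y_gold = 1.8354^0.22 ≈ 1.1429, c_gold = y_gold − 0.137·k_gold ≈ 0.8915.
Gain: Δc = 0.8915 − 0.8038 ≈ 0.0877.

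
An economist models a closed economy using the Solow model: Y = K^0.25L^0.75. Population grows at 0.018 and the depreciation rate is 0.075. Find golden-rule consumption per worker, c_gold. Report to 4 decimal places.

c_gold ≈ 1.0428

Break-even investment rate: n + δ = 0.018 + 0.075 = 0.093.
Setting f'(k) = n+δ gives 0.25·k^(0.25−1) = 0.093, hence k_gold = (0.25/0.093)^(1/0.75) ≈ 3.7377.
y_gold = 3.7377^0.25 ≈ 1.3904.
c_gold = y_gold − (n+δ)·k_gold = 1.3904 − 0.093·3.7377 ≈ 1.0428.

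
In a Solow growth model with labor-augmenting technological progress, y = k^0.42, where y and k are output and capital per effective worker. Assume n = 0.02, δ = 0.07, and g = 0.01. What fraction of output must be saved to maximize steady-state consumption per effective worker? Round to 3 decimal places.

The effective depreciation rate is n + g + δ = 0.02 + 0.01 + 0.07 = 0.1.
At the golden rule MPK = n+g+δ, and in any Cobb-Douglas steady state s = (n+g+δ)·k/y = MPK·k/y = capital's share 0.42.

s_gold = 0.420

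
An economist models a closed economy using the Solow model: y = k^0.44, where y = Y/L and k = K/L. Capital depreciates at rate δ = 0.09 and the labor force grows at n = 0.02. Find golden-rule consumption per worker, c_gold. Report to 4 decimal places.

c_gold ≈ 1.6643

n + δ = 0.02 + 0.09 = 0.11.
Setting f'(k) = n+δ gives 0.44·k^(0.44−1) = 0.11, hence k_gold = (0.44/0.11)^(1/0.56) ≈ 11.8880.
y_gold = 11.8880^0.44 ≈ 2.9720.
c_gold = y_gold − (n+δ)·k_gold = 2.9720 − 0.11·11.8880 ≈ 1.6643.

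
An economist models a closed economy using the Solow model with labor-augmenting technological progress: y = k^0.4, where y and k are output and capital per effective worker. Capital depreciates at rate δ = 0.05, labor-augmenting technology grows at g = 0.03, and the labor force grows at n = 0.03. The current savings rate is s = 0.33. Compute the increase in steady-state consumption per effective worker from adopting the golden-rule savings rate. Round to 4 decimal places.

n + g + δ = 0.03 + 0.03 + 0.05 = 0.11.
Current steady state (s = 0.33): k* = (0.33/0.11)^(1/0.6) ≈ 6.2403, y* = 6.2403^0.4 ≈ 2.0801, c* = (1−0.33)·2.0801 ≈ 1.3937.
At the golden rule the marginal product of capital equals n+g+δ: 0.4·k^(0.4−1) = 0.11. Solving, k_gold = (0.4/0.11)^(1/0.6) ≈ 8.5990.
y_gold = 8.5990^0.4 ≈ 2.3647, c_gold = y_gold − 0.11·k_gold ≈ 1.4188.
Gain: Δc = 1.4188 − 1.3937 ≈ 0.0252.

Δc ≈ 0.0252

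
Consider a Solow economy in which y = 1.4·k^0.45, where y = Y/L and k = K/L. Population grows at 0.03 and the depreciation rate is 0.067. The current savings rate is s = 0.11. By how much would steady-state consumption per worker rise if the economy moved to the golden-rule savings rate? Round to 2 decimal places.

Δc ≈ 1.74

The effective depreciation rate is n + δ = 0.03 + 0.067 = 0.097.
Current steady state (s = 0.11): k* = (0.11·1.4/0.097)^(1/0.55) ≈ 2.3174, y* = 1.4·2.3174^0.45 ≈ 2.0435, c* = (1−0.11)·2.0435 ≈ 1.8187.
Setting f'(k) = n+δ gives 0.45·1.4·k^(0.45−1) = 0.097, hence k_gold = (0.45·1.4/0.097)^(1/0.55) ≈ 30.0191.
y_gold = 1.4·30.0191^0.45 ≈ 6.4708, c_gold = y_gold − 0.097·k_gold ≈ 3.5589.
Gain: Δc = 3.5589 − 1.8187 ≈ 1.7402.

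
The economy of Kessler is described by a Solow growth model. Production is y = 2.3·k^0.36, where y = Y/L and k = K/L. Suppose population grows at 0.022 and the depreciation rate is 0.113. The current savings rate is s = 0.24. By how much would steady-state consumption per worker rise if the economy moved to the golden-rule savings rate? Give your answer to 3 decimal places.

Break-even investment rate: n + δ = 0.022 + 0.113 = 0.135.
Current steady state (s = 0.24): k* = (0.24·2.3/0.135)^(1/0.64) ≈ 9.0289, y* = 2.3·9.0289^0.36 ≈ 5.0787, c* = (1−0.24)·5.0787 ≈ 3.8598.
Golden rule sets MPK = n+δ: 0.36·2.3·k^(0.36−1) = 0.135, so k_gold = (0.36·2.3/0.135)^(1/0.64) ≈ 17.0128.
y_gold = 2.3·17.0128^0.36 ≈ 6.3798, c_gold = y_gold − 0.135·k_gold ≈ 4.0831.
Gain: Δc = 4.0831 − 3.8598 ≈ 0.2232.

Δc ≈ 0.223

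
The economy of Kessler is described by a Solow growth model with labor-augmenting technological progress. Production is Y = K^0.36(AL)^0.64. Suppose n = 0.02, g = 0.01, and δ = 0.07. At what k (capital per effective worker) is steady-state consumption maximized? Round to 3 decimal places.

k_gold ≈ 7.400

n + g + δ = 0.02 + 0.01 + 0.07 = 0.1.
Maximizing c = f(k) − (n+g+δ)·k gives f'(k) = n+g+δ, i.e. 0.36·k^(0.36−1) = 0.1, so k_gold = (0.36/0.1)^(1/0.64) ≈ 7.3998.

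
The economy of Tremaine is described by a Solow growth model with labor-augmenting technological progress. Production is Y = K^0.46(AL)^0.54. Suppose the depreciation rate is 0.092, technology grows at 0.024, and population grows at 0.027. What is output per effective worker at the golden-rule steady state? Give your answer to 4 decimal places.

n + g + δ = 0.027 + 0.024 + 0.092 = 0.143.
Maximizing c = f(k) − (n+g+δ)·k gives f'(k) = n+g+δ, i.e. 0.46·k^(0.46−1) = 0.143, so k_gold = (0.46/0.143)^(1/0.54) ≈ 8.7030.
Output: y_gold = k_gold^0.46 = 8.7030^0.46 ≈ 2.7055.

y_gold ≈ 2.7055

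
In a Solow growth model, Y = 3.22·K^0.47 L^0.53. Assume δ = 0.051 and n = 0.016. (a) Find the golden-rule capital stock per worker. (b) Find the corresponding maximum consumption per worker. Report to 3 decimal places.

(a) k_gold ≈ 358.499; (b) c_gold ≈ 27.086

Capital per worker breaks even when investment replaces (n + δ)·k; here n + δ = 0.067.
At the golden rule the marginal product of capital equals n+δ: 0.47·3.22·k^(0.47−1) = 0.067. Solving, k_gold = (0.47·3.22/0.067)^(1/0.53) ≈ 358.4995.
y_gold = 3.22·358.4995^0.47 ≈ 51.1052; c_gold = y_gold − 0.067·k_gold ≈ 27.0858.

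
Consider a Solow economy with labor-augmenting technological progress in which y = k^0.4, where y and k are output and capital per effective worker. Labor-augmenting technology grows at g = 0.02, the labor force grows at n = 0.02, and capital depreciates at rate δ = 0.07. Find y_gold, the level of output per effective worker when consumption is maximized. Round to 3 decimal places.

Capital per effective worker breaks even when investment replaces (n + g + δ)·k; here n + g + δ = 0.11.
Setting f'(k) = n+g+δ gives 0.4·k^(0.4−1) = 0.11, hence k_gold = (0.4/0.11)^(1/0.6) ≈ 8.5990.
Output: y_gold = k_gold^0.4 = 8.5990^0.4 ≈ 2.3647.

y_gold ≈ 2.365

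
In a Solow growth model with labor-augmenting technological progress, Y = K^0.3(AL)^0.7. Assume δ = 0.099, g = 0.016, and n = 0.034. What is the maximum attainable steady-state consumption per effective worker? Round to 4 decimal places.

c_gold ≈ 0.9448

The effective depreciation rate is n + g + δ = 0.034 + 0.016 + 0.099 = 0.149.
Golden rule sets MPK = n+g+δ: 0.3·k^(0.3−1) = 0.149, so k_gold = (0.3/0.149)^(1/0.7) ≈ 2.7176.
y_gold = 2.7176^0.3 ≈ 1.3498.
c_gold = y_gold − (n+g+δ)·k_gold = 1.3498 − 0.149·2.7176 ≈ 0.9448.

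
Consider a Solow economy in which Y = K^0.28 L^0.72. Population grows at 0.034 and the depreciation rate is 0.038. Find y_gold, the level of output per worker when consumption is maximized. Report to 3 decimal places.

Break-even investment rate: n + δ = 0.034 + 0.038 = 0.072.
Maximizing c = f(k) − (n+δ)·k gives f'(k) = n+δ, i.e. 0.28·k^(0.28−1) = 0.072, so k_gold = (0.28/0.072)^(1/0.72) ≈ 6.5948.
Output: y_gold = k_gold^0.28 = 6.5948^0.28 ≈ 1.6958.

y_gold ≈ 1.696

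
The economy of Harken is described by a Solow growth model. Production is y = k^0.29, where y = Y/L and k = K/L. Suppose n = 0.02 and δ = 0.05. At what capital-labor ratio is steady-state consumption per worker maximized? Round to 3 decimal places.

k_gold ≈ 7.403

n + δ = 0.02 + 0.05 = 0.07.
Golden rule sets MPK = n+δ: 0.29·k^(0.29−1) = 0.07, so k_gold = (0.29/0.07)^(1/0.71) ≈ 7.4035.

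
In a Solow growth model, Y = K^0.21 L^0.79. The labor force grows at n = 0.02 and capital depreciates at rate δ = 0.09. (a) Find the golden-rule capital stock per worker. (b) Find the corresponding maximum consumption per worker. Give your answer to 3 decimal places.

(a) k_gold ≈ 2.267; (b) c_gold ≈ 0.938

Capital per worker breaks even when investment replaces (n + δ)·k; here n + δ = 0.11.
At the golden rule the marginal product of capital equals n+δ: 0.21·k^(0.21−1) = 0.11. Solving, k_gold = (0.21/0.11)^(1/0.79) ≈ 2.2671.
y_gold = 2.2671^0.21 ≈ 1.1875; c_gold = y_gold − 0.11·k_gold ≈ 0.9382.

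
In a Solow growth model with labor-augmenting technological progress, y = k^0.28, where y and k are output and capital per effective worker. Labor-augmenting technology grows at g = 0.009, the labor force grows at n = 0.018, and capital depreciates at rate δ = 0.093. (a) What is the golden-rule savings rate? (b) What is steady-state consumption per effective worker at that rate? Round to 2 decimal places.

(a) s_gold = 0.28; (b) c_gold ≈ 1.00

Break-even investment rate: n + g + δ = 0.018 + 0.009 + 0.093 = 0.12.
For Cobb-Douglas, s_gold equals capital's share: s_gold = 0.28.
Maximizing c = f(k) − (n+g+δ)·k gives f'(k) = n+g+δ, i.e. 0.28·k^(0.28−1) = 0.12, so k_gold = (0.28/0.12)^(1/0.72) ≈ 3.2440.
y_gold = 3.2440^0.28 ≈ 1.3903; c_gold = (1−0.28)·y_gold ≈ 1.0010.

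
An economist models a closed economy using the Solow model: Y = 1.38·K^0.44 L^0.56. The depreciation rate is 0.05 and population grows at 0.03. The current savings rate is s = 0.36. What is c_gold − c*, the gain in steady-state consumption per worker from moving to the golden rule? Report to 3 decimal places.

The effective depreciation rate is n + δ = 0.03 + 0.05 = 0.08.
Current steady state (s = 0.36): k* = (0.36·1.38/0.08)^(1/0.56) ≈ 26.0756, y* = 1.38·26.0756^0.44 ≈ 5.7946, c* = (1−0.36)·5.7946 ≈ 3.7085.
Maximizing c = f(k) − (n+δ)·k gives f'(k) = n+δ, i.e. 0.44·1.38·k^(0.44−1) = 0.08, so k_gold = (0.44·1.38/0.08)^(1/0.56) ≈ 37.3130.
y_gold = 1.38·37.3130^0.44 ≈ 6.7842, c_gold = y_gold − 0.08·k_gold ≈ 3.7991.
Gain: Δc = 3.7991 − 3.7085 ≈ 0.0906.

Δc ≈ 0.091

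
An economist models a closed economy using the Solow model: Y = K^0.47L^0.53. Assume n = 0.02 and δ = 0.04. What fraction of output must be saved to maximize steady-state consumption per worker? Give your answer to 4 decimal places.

s_gold = 0.4700

Capital per worker breaks even when investment replaces (n + δ)·k; here n + δ = 0.06.
At the golden rule MPK = n+δ, and in any Cobb-Douglas steady state s = (n+δ)·k/y = MPK·k/y = capital's share 0.47.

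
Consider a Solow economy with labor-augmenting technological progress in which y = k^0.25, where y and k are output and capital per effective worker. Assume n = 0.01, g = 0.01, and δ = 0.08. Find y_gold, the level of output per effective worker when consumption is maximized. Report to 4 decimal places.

Break-even investment rate: n + g + δ = 0.01 + 0.01 + 0.08 = 0.1.
At the golden rule the marginal product of capital equals n+g+δ: 0.25·k^(0.25−1) = 0.1. Solving, k_gold = (0.25/0.1)^(1/0.75) ≈ 3.3930.
Output: y_gold = k_gold^0.25 = 3.3930^0.25 ≈ 1.3572.

y_gold ≈ 1.3572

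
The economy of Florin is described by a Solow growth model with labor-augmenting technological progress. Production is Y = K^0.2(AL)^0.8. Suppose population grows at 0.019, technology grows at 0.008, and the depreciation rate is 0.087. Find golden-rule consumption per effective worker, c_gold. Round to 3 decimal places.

c_gold ≈ 0.921

Break-even investment rate: n + g + δ = 0.019 + 0.008 + 0.087 = 0.114.
At the golden rule the marginal product of capital equals n+g+δ: 0.2·k^(0.2−1) = 0.114. Solving, k_gold = (0.2/0.114)^(1/0.8) ≈ 2.0191.
y_gold = 2.0191^0.2 ≈ 1.1509.
c_gold = y_gold − (n+g+δ)·k_gold = 1.1509 − 0.114·2.0191 ≈ 0.9207.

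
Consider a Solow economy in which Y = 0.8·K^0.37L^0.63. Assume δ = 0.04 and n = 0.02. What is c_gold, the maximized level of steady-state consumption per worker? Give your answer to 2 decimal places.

Break-even investment rate: n + δ = 0.02 + 0.04 = 0.06.
Maximizing c = f(k) − (n+δ)·k gives f'(k) = n+δ, i.e. 0.37·0.8·k^(0.37−1) = 0.06, so k_gold = (0.37·0.8/0.06)^(1/0.63) ≈ 12.5957.
y_gold = 0.8·12.5957^0.37 ≈ 2.0425.
c_gold = y_gold − (n+δ)·k_gold = 2.0425 − 0.06·12.5957 ≈ 1.2868.

c_gold ≈ 1.29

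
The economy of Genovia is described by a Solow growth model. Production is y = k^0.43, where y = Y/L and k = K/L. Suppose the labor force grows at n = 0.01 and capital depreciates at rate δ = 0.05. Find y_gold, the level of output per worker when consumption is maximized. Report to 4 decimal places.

y_gold ≈ 4.4181

The effective depreciation rate is n + δ = 0.01 + 0.05 = 0.06.
Golden rule sets MPK = n+δ: 0.43·k^(0.43−1) = 0.06, so k_gold = (0.43/0.06)^(1/0.57) ≈ 31.6633.
Output: y_gold = k_gold^0.43 = 31.6633^0.43 ≈ 4.4181.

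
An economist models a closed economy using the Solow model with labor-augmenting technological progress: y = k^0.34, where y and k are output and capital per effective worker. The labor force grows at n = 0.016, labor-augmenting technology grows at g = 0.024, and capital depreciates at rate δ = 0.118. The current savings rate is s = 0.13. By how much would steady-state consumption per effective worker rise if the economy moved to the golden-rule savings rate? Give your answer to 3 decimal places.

Δc ≈ 0.193

n + g + δ = 0.016 + 0.024 + 0.118 = 0.158.
Current steady state (s = 0.13): k* = (0.13/0.158)^(1/0.66) ≈ 0.7441, y* = 0.7441^0.34 ≈ 0.9044, c* = (1−0.13)·0.9044 ≈ 0.7868.
At the golden rule the marginal product of capital equals n+g+δ: 0.34·k^(0.34−1) = 0.158. Solving, k_gold = (0.34/0.158)^(1/0.66) ≈ 3.1936.
y_gold = 3.1936^0.34 ≈ 1.4841, c_gold = y_gold − 0.158·k_gold ≈ 0.9795.
Gain: Δc = 0.9795 − 0.7868 ≈ 0.1927.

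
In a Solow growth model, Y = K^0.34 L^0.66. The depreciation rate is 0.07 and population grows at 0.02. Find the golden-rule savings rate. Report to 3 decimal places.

Break-even investment rate: n + δ = 0.02 + 0.07 = 0.09.
At the golden rule MPK = n+δ, and in any Cobb-Douglas steady state s = (n+δ)·k/y = MPK·k/y = capital's share 0.34.

s_gold = 0.340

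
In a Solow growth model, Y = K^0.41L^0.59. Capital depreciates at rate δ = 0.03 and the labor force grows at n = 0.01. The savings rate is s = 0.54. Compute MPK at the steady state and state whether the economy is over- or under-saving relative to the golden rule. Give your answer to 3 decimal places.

over-saving; MPK ≈ 0.030

n + δ = 0.01 + 0.03 = 0.04.
Steady-state k*: s·k^0.41 = 0.04·k gives k* = (0.54/0.04)^(1/0.59) ≈ 82.3797.
MPK = 0.41·82.3797^(-0.59) ≈ 0.0304.
MPK < n+δ = 0.04, so the economy is dynamically inefficient (over-saving).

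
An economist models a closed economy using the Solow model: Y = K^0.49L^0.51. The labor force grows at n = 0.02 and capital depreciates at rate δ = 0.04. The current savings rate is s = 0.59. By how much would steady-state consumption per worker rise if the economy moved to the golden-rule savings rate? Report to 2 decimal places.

Δc ≈ 0.15

Break-even investment rate: n + δ = 0.02 + 0.04 = 0.06.
Current steady state (s = 0.59): k* = (0.59/0.06)^(1/0.51) ≈ 88.4040, y* = 88.4040^0.49 ≈ 8.9902, c* = (1−0.59)·8.9902 ≈ 3.6860.
Golden rule sets MPK = n+δ: 0.49·k^(0.49−1) = 0.06, so k_gold = (0.49/0.06)^(1/0.51) ≈ 61.4219.
y_gold = 61.4219^0.49 ≈ 7.5210, c_gold = y_gold − 0.06·k_gold ≈ 3.8357.
Gain: Δc = 3.8357 − 3.6860 ≈ 0.1497.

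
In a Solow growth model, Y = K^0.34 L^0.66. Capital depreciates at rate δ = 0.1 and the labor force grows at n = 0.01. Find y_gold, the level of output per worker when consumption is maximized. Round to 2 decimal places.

Capital per worker breaks even when investment replaces (n + δ)·k; here n + δ = 0.11.
Golden rule sets MPK = n+δ: 0.34·k^(0.34−1) = 0.11, so k_gold = (0.34/0.11)^(1/0.66) ≈ 5.5278.
Output: y_gold = k_gold^0.34 = 5.5278^0.34 ≈ 1.7884.

y_gold ≈ 1.79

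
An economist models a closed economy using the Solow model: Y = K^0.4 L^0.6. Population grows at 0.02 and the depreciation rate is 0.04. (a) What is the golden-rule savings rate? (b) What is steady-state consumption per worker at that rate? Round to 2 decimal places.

(a) s_gold = 0.40; (b) c_gold ≈ 2.13

Break-even investment rate: n + δ = 0.02 + 0.04 = 0.06.
For Cobb-Douglas, s_gold equals capital's share: s_gold = 0.4.
Golden rule sets MPK = n+δ: 0.4·k^(0.4−1) = 0.06, so k_gold = (0.4/0.06)^(1/0.6) ≈ 23.6146.
y_gold = 23.6146^0.4 ≈ 3.5422; c_gold = (1−0.4)·y_gold ≈ 2.1253.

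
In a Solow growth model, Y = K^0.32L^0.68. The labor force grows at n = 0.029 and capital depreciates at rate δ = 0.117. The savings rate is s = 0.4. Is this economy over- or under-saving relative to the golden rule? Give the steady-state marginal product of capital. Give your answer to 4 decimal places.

Break-even investment rate: n + δ = 0.029 + 0.117 = 0.146.
Steady-state k*: s·k^0.32 = 0.146·k gives k* = (0.4/0.146)^(1/0.68) ≈ 4.4024.
MPK = 0.32·4.4024^(-0.68) ≈ 0.1168.
MPK < n+δ = 0.146, so the economy is dynamically inefficient (over-saving).

over-saving; MPK ≈ 0.1168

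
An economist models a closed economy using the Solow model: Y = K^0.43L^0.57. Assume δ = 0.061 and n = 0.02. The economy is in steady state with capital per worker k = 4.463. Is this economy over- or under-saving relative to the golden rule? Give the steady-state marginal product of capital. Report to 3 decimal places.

under-saving; MPK ≈ 0.183

n + δ = 0.02 + 0.061 = 0.081.
MPK = 0.43·k^(0.43−1) = 0.43·4.463^(-0.57) ≈ 0.1833.
MPK > 0.081, so the economy is dynamically efficient (under-saving).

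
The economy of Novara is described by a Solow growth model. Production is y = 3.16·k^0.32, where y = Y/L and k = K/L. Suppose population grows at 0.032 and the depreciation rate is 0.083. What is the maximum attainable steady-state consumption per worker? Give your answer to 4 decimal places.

c_gold ≈ 5.9772

Capital per worker breaks even when investment replaces (n + δ)·k; here n + δ = 0.115.
Golden rule sets MPK = n+δ: 0.32·3.16·k^(0.32−1) = 0.115, so k_gold = (0.32·3.16/0.115)^(1/0.68) ≈ 24.4591.
y_gold = 3.16·24.4591^0.32 ≈ 8.7900.
c_gold = y_gold − (n+δ)·k_gold = 8.7900 − 0.115·24.4591 ≈ 5.9772.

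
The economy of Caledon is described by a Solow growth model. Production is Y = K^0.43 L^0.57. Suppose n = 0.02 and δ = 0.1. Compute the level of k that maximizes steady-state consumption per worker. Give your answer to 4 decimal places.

k_gold ≈ 9.3850

n + δ = 0.02 + 0.1 = 0.12.
Maximizing c = f(k) − (n+δ)·k gives f'(k) = n+δ, i.e. 0.43·k^(0.43−1) = 0.12, so k_gold = (0.43/0.12)^(1/0.57) ≈ 9.3850.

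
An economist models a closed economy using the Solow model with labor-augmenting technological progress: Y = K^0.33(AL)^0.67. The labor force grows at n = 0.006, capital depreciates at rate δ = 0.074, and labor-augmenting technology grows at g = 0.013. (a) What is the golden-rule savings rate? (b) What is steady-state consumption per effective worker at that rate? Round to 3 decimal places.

(a) s_gold = 0.330; (b) c_gold ≈ 1.250

n + g + δ = 0.006 + 0.013 + 0.074 = 0.093.
For Cobb-Douglas, s_gold equals capital's share: s_gold = 0.33.
At the golden rule the marginal product of capital equals n+g+δ: 0.33·k^(0.33−1) = 0.093. Solving, k_gold = (0.33/0.093)^(1/0.67) ≈ 6.6213.
y_gold = 6.6213^0.33 ≈ 1.8660; c_gold = (1−0.33)·y_gold ≈ 1.2502.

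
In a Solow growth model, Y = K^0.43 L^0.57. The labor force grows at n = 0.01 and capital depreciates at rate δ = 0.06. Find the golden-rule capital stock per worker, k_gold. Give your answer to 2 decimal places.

n + δ = 0.01 + 0.06 = 0.07.
Maximizing c = f(k) − (n+δ)·k gives f'(k) = n+δ, i.e. 0.43·k^(0.43−1) = 0.07, so k_gold = (0.43/0.07)^(1/0.57) ≈ 24.1605.

k_gold ≈ 24.16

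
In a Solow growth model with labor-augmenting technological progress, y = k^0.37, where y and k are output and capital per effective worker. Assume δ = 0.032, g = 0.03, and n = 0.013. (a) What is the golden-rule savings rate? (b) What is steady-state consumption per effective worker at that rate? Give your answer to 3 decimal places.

(a) s_gold = 0.370; (b) c_gold ≈ 1.609

n + g + δ = 0.013 + 0.03 + 0.032 = 0.075.
For Cobb-Douglas, s_gold equals capital's share: s_gold = 0.37.
Maximizing c = f(k) − (n+g+δ)·k gives f'(k) = n+g+δ, i.e. 0.37·k^(0.37−1) = 0.075, so k_gold = (0.37/0.075)^(1/0.63) ≈ 12.5957.
y_gold = 12.5957^0.37 ≈ 2.5532; c_gold = (1−0.37)·y_gold ≈ 1.6085.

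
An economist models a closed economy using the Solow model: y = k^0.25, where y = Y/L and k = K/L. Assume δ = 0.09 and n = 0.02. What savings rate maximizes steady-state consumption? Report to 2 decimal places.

The effective depreciation rate is n + δ = 0.02 + 0.09 = 0.11.
At the golden rule MPK = n+δ, and in any Cobb-Douglas steady state s = (n+δ)·k/y = MPK·k/y = capital's share 0.25.

s_gold = 0.25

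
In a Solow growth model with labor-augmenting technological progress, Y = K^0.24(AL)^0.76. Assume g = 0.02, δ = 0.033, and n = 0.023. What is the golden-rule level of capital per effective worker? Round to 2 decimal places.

Capital per effective worker breaks even when investment replaces (n + g + δ)·k; here n + g + δ = 0.076.
Golden rule sets MPK = n+g+δ: 0.24·k^(0.24−1) = 0.076, so k_gold = (0.24/0.076)^(1/0.76) ≈ 4.5405.

k_gold ≈ 4.54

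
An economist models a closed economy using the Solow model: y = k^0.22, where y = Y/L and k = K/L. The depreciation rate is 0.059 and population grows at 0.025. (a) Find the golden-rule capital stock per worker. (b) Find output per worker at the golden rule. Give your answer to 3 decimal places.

Capital per worker breaks even when investment replaces (n + δ)·k; here n + δ = 0.084.
Golden rule sets MPK = n+δ: 0.22·k^(0.22−1) = 0.084, so k_gold = (0.22/0.084)^(1/0.78) ≈ 3.4362.
y_gold = 3.4362^0.22 ≈ 1.3120.

(a) k_gold ≈ 3.436; (b) y_gold ≈ 1.312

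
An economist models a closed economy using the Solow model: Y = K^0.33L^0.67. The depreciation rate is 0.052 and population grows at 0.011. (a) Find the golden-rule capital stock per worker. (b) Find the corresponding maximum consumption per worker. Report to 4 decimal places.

Capital per worker breaks even when investment replaces (n + δ)·k; here n + δ = 0.063.
Maximizing c = f(k) − (n+δ)·k gives f'(k) = n+δ, i.e. 0.33·k^(0.33−1) = 0.063, so k_gold = (0.33/0.063)^(1/0.67) ≈ 11.8411.
y_gold = 11.8411^0.33 ≈ 2.2606; c_gold = y_gold − 0.063·k_gold ≈ 1.5146.

(a) k_gold ≈ 11.8411; (b) c_gold ≈ 1.5146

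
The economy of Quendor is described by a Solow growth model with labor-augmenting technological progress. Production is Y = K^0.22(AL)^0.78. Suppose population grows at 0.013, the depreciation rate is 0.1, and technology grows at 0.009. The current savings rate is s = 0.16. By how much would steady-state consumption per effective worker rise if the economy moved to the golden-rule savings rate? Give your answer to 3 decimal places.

n + g + δ = 0.013 + 0.009 + 0.1 = 0.122.
Current steady state (s = 0.16): k* = (0.16/0.122)^(1/0.78) ≈ 1.4157, y* = 1.4157^0.22 ≈ 1.0795, c* = (1−0.16)·1.0795 ≈ 0.9068.
Golden rule sets MPK = n+g+δ: 0.22·k^(0.22−1) = 0.122, so k_gold = (0.22/0.122)^(1/0.78) ≈ 2.1295.
y_gold = 2.1295^0.22 ≈ 1.1809, c_gold = y_gold − 0.122·k_gold ≈ 0.9211.
Gain: Δc = 0.9211 − 0.9068 ≈ 0.0144.

Δc ≈ 0.014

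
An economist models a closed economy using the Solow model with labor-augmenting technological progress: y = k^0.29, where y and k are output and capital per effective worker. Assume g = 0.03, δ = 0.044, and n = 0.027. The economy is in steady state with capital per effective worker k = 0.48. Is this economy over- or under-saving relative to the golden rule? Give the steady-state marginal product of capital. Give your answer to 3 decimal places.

under-saving; MPK ≈ 0.488

The effective depreciation rate is n + g + δ = 0.027 + 0.03 + 0.044 = 0.101.
MPK = 0.29·k^(0.29−1) = 0.29·0.48^(-0.71) ≈ 0.4883.
MPK > 0.101, so the economy is dynamically efficient (under-saving).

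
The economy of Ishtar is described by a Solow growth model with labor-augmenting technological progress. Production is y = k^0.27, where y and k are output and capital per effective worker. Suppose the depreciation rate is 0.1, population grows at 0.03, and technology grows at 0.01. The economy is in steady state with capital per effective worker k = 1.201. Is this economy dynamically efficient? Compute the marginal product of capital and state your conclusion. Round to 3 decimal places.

dynamically efficient; MPK ≈ 0.236

Capital per effective worker breaks even when investment replaces (n + g + δ)·k; here n + g + δ = 0.14.
MPK = 0.27·k^(0.27−1) = 0.27·1.201^(-0.73) ≈ 0.2362.
MPK > 0.14, so the economy is dynamically efficient (under-saving).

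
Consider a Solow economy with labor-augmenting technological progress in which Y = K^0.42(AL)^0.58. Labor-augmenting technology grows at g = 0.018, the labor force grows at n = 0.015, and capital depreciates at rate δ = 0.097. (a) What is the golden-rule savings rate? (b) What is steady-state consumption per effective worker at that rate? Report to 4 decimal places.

(a) s_gold = 0.4200; (b) c_gold ≈ 1.3559

Capital per effective worker breaks even when investment replaces (n + g + δ)·k; here n + g + δ = 0.13.
For Cobb-Douglas, s_gold equals capital's share: s_gold = 0.42.
Golden rule sets MPK = n+g+δ: 0.42·k^(0.42−1) = 0.13, so k_gold = (0.42/0.13)^(1/0.58) ≈ 7.5529.
y_gold = 7.5529^0.42 ≈ 2.3378; c_gold = (1−0.42)·y_gold ≈ 1.3559.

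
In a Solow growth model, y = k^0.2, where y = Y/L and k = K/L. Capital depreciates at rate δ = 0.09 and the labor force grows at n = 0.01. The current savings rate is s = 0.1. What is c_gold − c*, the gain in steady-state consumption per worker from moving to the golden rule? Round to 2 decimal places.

Break-even investment rate: n + δ = 0.01 + 0.09 = 0.1.
Current steady state (s = 0.1): k* = (0.1/0.1)^(1/0.8) ≈ 1.0000, y* = 1.0000^0.2 ≈ 1.0000, c* = (1−0.1)·1.0000 ≈ 0.9000.
Golden rule sets MPK = n+δ: 0.2·k^(0.2−1) = 0.1, so k_gold = (0.2/0.1)^(1/0.8) ≈ 2.3784.
y_gold = 2.3784^0.2 ≈ 1.1892, c_gold = y_gold − 0.1·k_gold ≈ 0.9514.
Gain: Δc = 0.9514 − 0.9000 ≈ 0.0514.

Δc ≈ 0.05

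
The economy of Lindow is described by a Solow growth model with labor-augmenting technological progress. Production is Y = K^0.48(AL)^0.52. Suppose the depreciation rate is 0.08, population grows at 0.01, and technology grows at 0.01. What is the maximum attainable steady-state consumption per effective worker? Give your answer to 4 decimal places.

Break-even investment rate: n + g + δ = 0.01 + 0.01 + 0.08 = 0.1.
Golden rule sets MPK = n+g+δ: 0.48·k^(0.48−1) = 0.1, so k_gold = (0.48/0.1)^(1/0.52) ≈ 20.4211.
y_gold = 20.4211^0.48 ≈ 4.2544.
c_gold = y_gold − (n+g+δ)·k_gold = 4.2544 − 0.1·20.4211 ≈ 2.2123.

c_gold ≈ 2.2123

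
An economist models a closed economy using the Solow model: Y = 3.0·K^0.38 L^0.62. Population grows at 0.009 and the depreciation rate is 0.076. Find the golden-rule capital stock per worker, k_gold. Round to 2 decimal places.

k_gold ≈ 65.85

Capital per worker breaks even when investment replaces (n + δ)·k; here n + δ = 0.085.
At the golden rule the marginal product of capital equals n+δ: 0.38·3.0·k^(0.38−1) = 0.085. Solving, k_gold = (0.38·3.0/0.085)^(1/0.62) ≈ 65.8454.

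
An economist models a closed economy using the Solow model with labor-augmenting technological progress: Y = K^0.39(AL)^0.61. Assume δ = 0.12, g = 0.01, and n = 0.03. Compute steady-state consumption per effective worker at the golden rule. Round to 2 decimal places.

c_gold ≈ 1.08

The effective depreciation rate is n + g + δ = 0.03 + 0.01 + 0.12 = 0.16.
Setting f'(k) = n+g+δ gives 0.39·k^(0.39−1) = 0.16, hence k_gold = (0.39/0.16)^(1/0.61) ≈ 4.3086.
y_gold = 4.3086^0.39 ≈ 1.7676.
c_gold = y_gold − (n+g+δ)·k_gold = 1.7676 − 0.16·4.3086 ≈ 1.0783.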